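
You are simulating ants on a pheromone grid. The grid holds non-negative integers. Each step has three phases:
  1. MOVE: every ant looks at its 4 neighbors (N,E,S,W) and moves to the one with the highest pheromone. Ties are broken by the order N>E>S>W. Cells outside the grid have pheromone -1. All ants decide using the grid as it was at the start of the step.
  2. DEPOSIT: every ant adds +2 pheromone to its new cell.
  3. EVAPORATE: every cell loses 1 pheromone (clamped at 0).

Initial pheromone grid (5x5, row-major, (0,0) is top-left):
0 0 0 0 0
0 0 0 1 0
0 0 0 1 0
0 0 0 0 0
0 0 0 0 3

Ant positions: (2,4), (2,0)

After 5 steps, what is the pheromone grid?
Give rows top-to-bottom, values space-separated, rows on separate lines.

After step 1: ants at (2,3),(1,0)
  0 0 0 0 0
  1 0 0 0 0
  0 0 0 2 0
  0 0 0 0 0
  0 0 0 0 2
After step 2: ants at (1,3),(0,0)
  1 0 0 0 0
  0 0 0 1 0
  0 0 0 1 0
  0 0 0 0 0
  0 0 0 0 1
After step 3: ants at (2,3),(0,1)
  0 1 0 0 0
  0 0 0 0 0
  0 0 0 2 0
  0 0 0 0 0
  0 0 0 0 0
After step 4: ants at (1,3),(0,2)
  0 0 1 0 0
  0 0 0 1 0
  0 0 0 1 0
  0 0 0 0 0
  0 0 0 0 0
After step 5: ants at (2,3),(0,3)
  0 0 0 1 0
  0 0 0 0 0
  0 0 0 2 0
  0 0 0 0 0
  0 0 0 0 0

0 0 0 1 0
0 0 0 0 0
0 0 0 2 0
0 0 0 0 0
0 0 0 0 0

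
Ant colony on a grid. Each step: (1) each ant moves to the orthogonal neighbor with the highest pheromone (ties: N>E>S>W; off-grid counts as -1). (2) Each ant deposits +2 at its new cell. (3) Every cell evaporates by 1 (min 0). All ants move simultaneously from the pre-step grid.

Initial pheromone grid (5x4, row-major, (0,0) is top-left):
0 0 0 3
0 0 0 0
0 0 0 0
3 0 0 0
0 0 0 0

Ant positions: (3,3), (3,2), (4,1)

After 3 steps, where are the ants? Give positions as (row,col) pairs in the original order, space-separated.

Step 1: ant0:(3,3)->N->(2,3) | ant1:(3,2)->N->(2,2) | ant2:(4,1)->N->(3,1)
  grid max=2 at (0,3)
Step 2: ant0:(2,3)->W->(2,2) | ant1:(2,2)->E->(2,3) | ant2:(3,1)->W->(3,0)
  grid max=3 at (3,0)
Step 3: ant0:(2,2)->E->(2,3) | ant1:(2,3)->W->(2,2) | ant2:(3,0)->N->(2,0)
  grid max=3 at (2,2)

(2,3) (2,2) (2,0)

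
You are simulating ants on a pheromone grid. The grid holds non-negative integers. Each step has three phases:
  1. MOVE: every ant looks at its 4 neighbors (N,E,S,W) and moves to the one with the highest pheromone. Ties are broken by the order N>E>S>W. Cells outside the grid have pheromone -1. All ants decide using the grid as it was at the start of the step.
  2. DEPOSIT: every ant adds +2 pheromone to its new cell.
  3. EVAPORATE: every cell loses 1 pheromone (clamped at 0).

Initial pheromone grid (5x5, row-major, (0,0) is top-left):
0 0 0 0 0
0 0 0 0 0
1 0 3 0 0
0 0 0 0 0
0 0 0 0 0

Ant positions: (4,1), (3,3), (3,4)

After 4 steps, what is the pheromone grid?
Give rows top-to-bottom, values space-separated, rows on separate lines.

After step 1: ants at (3,1),(2,3),(2,4)
  0 0 0 0 0
  0 0 0 0 0
  0 0 2 1 1
  0 1 0 0 0
  0 0 0 0 0
After step 2: ants at (2,1),(2,2),(2,3)
  0 0 0 0 0
  0 0 0 0 0
  0 1 3 2 0
  0 0 0 0 0
  0 0 0 0 0
After step 3: ants at (2,2),(2,3),(2,2)
  0 0 0 0 0
  0 0 0 0 0
  0 0 6 3 0
  0 0 0 0 0
  0 0 0 0 0
After step 4: ants at (2,3),(2,2),(2,3)
  0 0 0 0 0
  0 0 0 0 0
  0 0 7 6 0
  0 0 0 0 0
  0 0 0 0 0

0 0 0 0 0
0 0 0 0 0
0 0 7 6 0
0 0 0 0 0
0 0 0 0 0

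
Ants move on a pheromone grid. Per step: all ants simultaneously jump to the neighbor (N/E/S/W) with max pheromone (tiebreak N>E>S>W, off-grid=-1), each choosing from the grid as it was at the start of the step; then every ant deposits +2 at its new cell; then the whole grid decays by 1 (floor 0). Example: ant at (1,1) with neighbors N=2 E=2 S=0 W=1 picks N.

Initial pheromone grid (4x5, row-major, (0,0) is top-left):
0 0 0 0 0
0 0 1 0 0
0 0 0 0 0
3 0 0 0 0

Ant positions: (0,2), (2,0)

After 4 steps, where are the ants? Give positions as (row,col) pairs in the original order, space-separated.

Step 1: ant0:(0,2)->S->(1,2) | ant1:(2,0)->S->(3,0)
  grid max=4 at (3,0)
Step 2: ant0:(1,2)->N->(0,2) | ant1:(3,0)->N->(2,0)
  grid max=3 at (3,0)
Step 3: ant0:(0,2)->S->(1,2) | ant1:(2,0)->S->(3,0)
  grid max=4 at (3,0)
Step 4: ant0:(1,2)->N->(0,2) | ant1:(3,0)->N->(2,0)
  grid max=3 at (3,0)

(0,2) (2,0)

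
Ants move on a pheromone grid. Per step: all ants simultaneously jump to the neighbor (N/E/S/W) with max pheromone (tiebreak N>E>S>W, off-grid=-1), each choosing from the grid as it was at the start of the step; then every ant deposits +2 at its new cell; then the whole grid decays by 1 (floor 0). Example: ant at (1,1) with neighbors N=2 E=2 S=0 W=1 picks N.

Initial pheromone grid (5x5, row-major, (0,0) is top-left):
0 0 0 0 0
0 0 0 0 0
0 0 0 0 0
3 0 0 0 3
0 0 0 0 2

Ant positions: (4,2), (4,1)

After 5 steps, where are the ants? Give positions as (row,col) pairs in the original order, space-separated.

Step 1: ant0:(4,2)->N->(3,2) | ant1:(4,1)->N->(3,1)
  grid max=2 at (3,0)
Step 2: ant0:(3,2)->W->(3,1) | ant1:(3,1)->W->(3,0)
  grid max=3 at (3,0)
Step 3: ant0:(3,1)->W->(3,0) | ant1:(3,0)->E->(3,1)
  grid max=4 at (3,0)
Step 4: ant0:(3,0)->E->(3,1) | ant1:(3,1)->W->(3,0)
  grid max=5 at (3,0)
Step 5: ant0:(3,1)->W->(3,0) | ant1:(3,0)->E->(3,1)
  grid max=6 at (3,0)

(3,0) (3,1)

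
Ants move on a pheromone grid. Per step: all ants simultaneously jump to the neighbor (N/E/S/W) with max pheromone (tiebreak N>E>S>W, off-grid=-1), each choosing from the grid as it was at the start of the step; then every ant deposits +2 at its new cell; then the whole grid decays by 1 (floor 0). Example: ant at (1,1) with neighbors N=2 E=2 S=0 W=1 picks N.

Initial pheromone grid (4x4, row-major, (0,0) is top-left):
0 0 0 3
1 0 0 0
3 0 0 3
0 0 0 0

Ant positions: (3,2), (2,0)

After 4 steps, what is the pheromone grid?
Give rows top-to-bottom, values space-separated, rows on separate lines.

After step 1: ants at (2,2),(1,0)
  0 0 0 2
  2 0 0 0
  2 0 1 2
  0 0 0 0
After step 2: ants at (2,3),(2,0)
  0 0 0 1
  1 0 0 0
  3 0 0 3
  0 0 0 0
After step 3: ants at (1,3),(1,0)
  0 0 0 0
  2 0 0 1
  2 0 0 2
  0 0 0 0
After step 4: ants at (2,3),(2,0)
  0 0 0 0
  1 0 0 0
  3 0 0 3
  0 0 0 0

0 0 0 0
1 0 0 0
3 0 0 3
0 0 0 0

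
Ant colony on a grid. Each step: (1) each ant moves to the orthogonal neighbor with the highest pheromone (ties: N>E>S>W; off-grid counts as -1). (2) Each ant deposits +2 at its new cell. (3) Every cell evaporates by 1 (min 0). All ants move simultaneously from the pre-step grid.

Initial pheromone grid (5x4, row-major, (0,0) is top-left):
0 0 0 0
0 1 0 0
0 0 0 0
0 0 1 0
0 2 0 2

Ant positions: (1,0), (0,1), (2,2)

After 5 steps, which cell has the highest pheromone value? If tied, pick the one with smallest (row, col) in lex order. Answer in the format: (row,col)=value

Answer: (1,1)=8

Derivation:
Step 1: ant0:(1,0)->E->(1,1) | ant1:(0,1)->S->(1,1) | ant2:(2,2)->S->(3,2)
  grid max=4 at (1,1)
Step 2: ant0:(1,1)->N->(0,1) | ant1:(1,1)->N->(0,1) | ant2:(3,2)->N->(2,2)
  grid max=3 at (0,1)
Step 3: ant0:(0,1)->S->(1,1) | ant1:(0,1)->S->(1,1) | ant2:(2,2)->S->(3,2)
  grid max=6 at (1,1)
Step 4: ant0:(1,1)->N->(0,1) | ant1:(1,1)->N->(0,1) | ant2:(3,2)->N->(2,2)
  grid max=5 at (0,1)
Step 5: ant0:(0,1)->S->(1,1) | ant1:(0,1)->S->(1,1) | ant2:(2,2)->S->(3,2)
  grid max=8 at (1,1)
Final grid:
  0 4 0 0
  0 8 0 0
  0 0 0 0
  0 0 2 0
  0 0 0 0
Max pheromone 8 at (1,1)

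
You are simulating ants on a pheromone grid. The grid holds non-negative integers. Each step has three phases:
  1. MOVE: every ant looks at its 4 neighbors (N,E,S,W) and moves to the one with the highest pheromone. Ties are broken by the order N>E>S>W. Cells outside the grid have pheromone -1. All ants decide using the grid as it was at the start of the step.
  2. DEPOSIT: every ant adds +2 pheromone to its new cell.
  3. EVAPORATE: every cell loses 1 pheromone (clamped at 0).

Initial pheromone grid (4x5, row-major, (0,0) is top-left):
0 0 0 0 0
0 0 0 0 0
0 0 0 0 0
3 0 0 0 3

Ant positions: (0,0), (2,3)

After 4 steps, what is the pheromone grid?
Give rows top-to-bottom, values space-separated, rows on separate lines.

After step 1: ants at (0,1),(1,3)
  0 1 0 0 0
  0 0 0 1 0
  0 0 0 0 0
  2 0 0 0 2
After step 2: ants at (0,2),(0,3)
  0 0 1 1 0
  0 0 0 0 0
  0 0 0 0 0
  1 0 0 0 1
After step 3: ants at (0,3),(0,2)
  0 0 2 2 0
  0 0 0 0 0
  0 0 0 0 0
  0 0 0 0 0
After step 4: ants at (0,2),(0,3)
  0 0 3 3 0
  0 0 0 0 0
  0 0 0 0 0
  0 0 0 0 0

0 0 3 3 0
0 0 0 0 0
0 0 0 0 0
0 0 0 0 0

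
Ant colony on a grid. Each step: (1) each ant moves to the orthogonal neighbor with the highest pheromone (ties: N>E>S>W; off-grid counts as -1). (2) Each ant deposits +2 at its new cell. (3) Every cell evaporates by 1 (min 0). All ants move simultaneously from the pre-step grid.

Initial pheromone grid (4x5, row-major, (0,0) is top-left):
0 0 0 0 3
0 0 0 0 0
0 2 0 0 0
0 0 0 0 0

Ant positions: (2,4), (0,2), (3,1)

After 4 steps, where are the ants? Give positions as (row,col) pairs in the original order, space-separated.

Step 1: ant0:(2,4)->N->(1,4) | ant1:(0,2)->E->(0,3) | ant2:(3,1)->N->(2,1)
  grid max=3 at (2,1)
Step 2: ant0:(1,4)->N->(0,4) | ant1:(0,3)->E->(0,4) | ant2:(2,1)->N->(1,1)
  grid max=5 at (0,4)
Step 3: ant0:(0,4)->S->(1,4) | ant1:(0,4)->S->(1,4) | ant2:(1,1)->S->(2,1)
  grid max=4 at (0,4)
Step 4: ant0:(1,4)->N->(0,4) | ant1:(1,4)->N->(0,4) | ant2:(2,1)->N->(1,1)
  grid max=7 at (0,4)

(0,4) (0,4) (1,1)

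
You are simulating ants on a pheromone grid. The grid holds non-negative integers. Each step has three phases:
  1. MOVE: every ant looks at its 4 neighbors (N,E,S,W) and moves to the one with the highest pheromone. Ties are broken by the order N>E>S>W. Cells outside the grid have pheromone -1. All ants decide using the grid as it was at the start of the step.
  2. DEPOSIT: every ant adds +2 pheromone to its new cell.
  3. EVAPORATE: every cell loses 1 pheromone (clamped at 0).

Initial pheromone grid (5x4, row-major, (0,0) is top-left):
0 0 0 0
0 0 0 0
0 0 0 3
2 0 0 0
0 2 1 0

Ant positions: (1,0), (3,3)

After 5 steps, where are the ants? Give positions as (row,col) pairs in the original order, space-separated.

Step 1: ant0:(1,0)->N->(0,0) | ant1:(3,3)->N->(2,3)
  grid max=4 at (2,3)
Step 2: ant0:(0,0)->E->(0,1) | ant1:(2,3)->N->(1,3)
  grid max=3 at (2,3)
Step 3: ant0:(0,1)->E->(0,2) | ant1:(1,3)->S->(2,3)
  grid max=4 at (2,3)
Step 4: ant0:(0,2)->E->(0,3) | ant1:(2,3)->N->(1,3)
  grid max=3 at (2,3)
Step 5: ant0:(0,3)->S->(1,3) | ant1:(1,3)->S->(2,3)
  grid max=4 at (2,3)

(1,3) (2,3)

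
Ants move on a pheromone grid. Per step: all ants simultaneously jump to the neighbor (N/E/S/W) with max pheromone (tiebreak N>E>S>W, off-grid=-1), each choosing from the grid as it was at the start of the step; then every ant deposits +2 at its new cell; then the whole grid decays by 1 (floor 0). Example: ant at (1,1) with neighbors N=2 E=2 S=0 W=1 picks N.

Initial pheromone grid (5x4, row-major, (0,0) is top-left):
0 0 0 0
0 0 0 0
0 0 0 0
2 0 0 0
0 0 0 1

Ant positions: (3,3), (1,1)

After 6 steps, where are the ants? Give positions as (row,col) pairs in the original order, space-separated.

Step 1: ant0:(3,3)->S->(4,3) | ant1:(1,1)->N->(0,1)
  grid max=2 at (4,3)
Step 2: ant0:(4,3)->N->(3,3) | ant1:(0,1)->E->(0,2)
  grid max=1 at (0,2)
Step 3: ant0:(3,3)->S->(4,3) | ant1:(0,2)->E->(0,3)
  grid max=2 at (4,3)
Step 4: ant0:(4,3)->N->(3,3) | ant1:(0,3)->S->(1,3)
  grid max=1 at (1,3)
Step 5: ant0:(3,3)->S->(4,3) | ant1:(1,3)->N->(0,3)
  grid max=2 at (4,3)
Step 6: ant0:(4,3)->N->(3,3) | ant1:(0,3)->S->(1,3)
  grid max=1 at (1,3)

(3,3) (1,3)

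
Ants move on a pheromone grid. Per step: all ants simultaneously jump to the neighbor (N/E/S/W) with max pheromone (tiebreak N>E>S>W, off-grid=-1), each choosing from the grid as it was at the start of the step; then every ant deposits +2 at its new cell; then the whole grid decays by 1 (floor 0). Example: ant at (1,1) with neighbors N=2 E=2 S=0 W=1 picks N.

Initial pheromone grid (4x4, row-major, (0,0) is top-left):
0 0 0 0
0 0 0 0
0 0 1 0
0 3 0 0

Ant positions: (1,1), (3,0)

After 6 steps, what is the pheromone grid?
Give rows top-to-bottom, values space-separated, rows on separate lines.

After step 1: ants at (0,1),(3,1)
  0 1 0 0
  0 0 0 0
  0 0 0 0
  0 4 0 0
After step 2: ants at (0,2),(2,1)
  0 0 1 0
  0 0 0 0
  0 1 0 0
  0 3 0 0
After step 3: ants at (0,3),(3,1)
  0 0 0 1
  0 0 0 0
  0 0 0 0
  0 4 0 0
After step 4: ants at (1,3),(2,1)
  0 0 0 0
  0 0 0 1
  0 1 0 0
  0 3 0 0
After step 5: ants at (0,3),(3,1)
  0 0 0 1
  0 0 0 0
  0 0 0 0
  0 4 0 0
After step 6: ants at (1,3),(2,1)
  0 0 0 0
  0 0 0 1
  0 1 0 0
  0 3 0 0

0 0 0 0
0 0 0 1
0 1 0 0
0 3 0 0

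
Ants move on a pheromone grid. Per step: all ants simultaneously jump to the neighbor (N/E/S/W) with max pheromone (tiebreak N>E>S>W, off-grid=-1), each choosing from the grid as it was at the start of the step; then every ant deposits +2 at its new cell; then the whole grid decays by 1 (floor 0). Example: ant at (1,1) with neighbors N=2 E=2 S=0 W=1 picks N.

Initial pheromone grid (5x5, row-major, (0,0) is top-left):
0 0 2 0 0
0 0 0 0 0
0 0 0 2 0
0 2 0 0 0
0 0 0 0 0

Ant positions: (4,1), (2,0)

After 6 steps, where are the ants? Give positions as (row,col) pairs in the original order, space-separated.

Step 1: ant0:(4,1)->N->(3,1) | ant1:(2,0)->N->(1,0)
  grid max=3 at (3,1)
Step 2: ant0:(3,1)->N->(2,1) | ant1:(1,0)->N->(0,0)
  grid max=2 at (3,1)
Step 3: ant0:(2,1)->S->(3,1) | ant1:(0,0)->E->(0,1)
  grid max=3 at (3,1)
Step 4: ant0:(3,1)->N->(2,1) | ant1:(0,1)->E->(0,2)
  grid max=2 at (3,1)
Step 5: ant0:(2,1)->S->(3,1) | ant1:(0,2)->E->(0,3)
  grid max=3 at (3,1)
Step 6: ant0:(3,1)->N->(2,1) | ant1:(0,3)->E->(0,4)
  grid max=2 at (3,1)

(2,1) (0,4)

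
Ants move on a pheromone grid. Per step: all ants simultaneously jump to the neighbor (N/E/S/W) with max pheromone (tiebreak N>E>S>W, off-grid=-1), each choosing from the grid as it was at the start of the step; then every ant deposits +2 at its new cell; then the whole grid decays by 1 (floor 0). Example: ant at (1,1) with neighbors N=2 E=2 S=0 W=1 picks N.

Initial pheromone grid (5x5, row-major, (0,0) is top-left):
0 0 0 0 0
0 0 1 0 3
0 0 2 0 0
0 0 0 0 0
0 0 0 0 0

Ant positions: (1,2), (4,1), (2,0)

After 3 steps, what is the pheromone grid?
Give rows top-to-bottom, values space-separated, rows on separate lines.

After step 1: ants at (2,2),(3,1),(1,0)
  0 0 0 0 0
  1 0 0 0 2
  0 0 3 0 0
  0 1 0 0 0
  0 0 0 0 0
After step 2: ants at (1,2),(2,1),(0,0)
  1 0 0 0 0
  0 0 1 0 1
  0 1 2 0 0
  0 0 0 0 0
  0 0 0 0 0
After step 3: ants at (2,2),(2,2),(0,1)
  0 1 0 0 0
  0 0 0 0 0
  0 0 5 0 0
  0 0 0 0 0
  0 0 0 0 0

0 1 0 0 0
0 0 0 0 0
0 0 5 0 0
0 0 0 0 0
0 0 0 0 0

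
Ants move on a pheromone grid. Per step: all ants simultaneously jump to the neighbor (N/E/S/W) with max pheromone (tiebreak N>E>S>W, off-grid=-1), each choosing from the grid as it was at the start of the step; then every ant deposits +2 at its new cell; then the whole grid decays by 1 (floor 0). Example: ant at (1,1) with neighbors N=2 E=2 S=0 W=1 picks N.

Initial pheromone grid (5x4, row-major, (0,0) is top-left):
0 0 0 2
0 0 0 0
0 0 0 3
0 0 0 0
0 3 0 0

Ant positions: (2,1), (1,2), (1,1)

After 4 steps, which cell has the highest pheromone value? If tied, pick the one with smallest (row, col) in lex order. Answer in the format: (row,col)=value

Step 1: ant0:(2,1)->N->(1,1) | ant1:(1,2)->N->(0,2) | ant2:(1,1)->N->(0,1)
  grid max=2 at (2,3)
Step 2: ant0:(1,1)->N->(0,1) | ant1:(0,2)->E->(0,3) | ant2:(0,1)->E->(0,2)
  grid max=2 at (0,1)
Step 3: ant0:(0,1)->E->(0,2) | ant1:(0,3)->W->(0,2) | ant2:(0,2)->E->(0,3)
  grid max=5 at (0,2)
Step 4: ant0:(0,2)->E->(0,3) | ant1:(0,2)->E->(0,3) | ant2:(0,3)->W->(0,2)
  grid max=6 at (0,2)
Final grid:
  0 0 6 6
  0 0 0 0
  0 0 0 0
  0 0 0 0
  0 0 0 0
Max pheromone 6 at (0,2)

Answer: (0,2)=6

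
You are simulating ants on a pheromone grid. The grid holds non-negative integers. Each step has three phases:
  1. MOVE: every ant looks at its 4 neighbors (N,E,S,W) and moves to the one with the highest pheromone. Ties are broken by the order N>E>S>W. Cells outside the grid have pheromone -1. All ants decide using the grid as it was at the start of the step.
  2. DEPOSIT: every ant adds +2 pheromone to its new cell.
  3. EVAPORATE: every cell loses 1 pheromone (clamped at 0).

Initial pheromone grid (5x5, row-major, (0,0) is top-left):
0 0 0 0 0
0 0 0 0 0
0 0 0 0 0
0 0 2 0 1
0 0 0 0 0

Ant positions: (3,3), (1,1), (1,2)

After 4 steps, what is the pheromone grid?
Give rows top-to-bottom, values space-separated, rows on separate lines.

After step 1: ants at (3,2),(0,1),(0,2)
  0 1 1 0 0
  0 0 0 0 0
  0 0 0 0 0
  0 0 3 0 0
  0 0 0 0 0
After step 2: ants at (2,2),(0,2),(0,1)
  0 2 2 0 0
  0 0 0 0 0
  0 0 1 0 0
  0 0 2 0 0
  0 0 0 0 0
After step 3: ants at (3,2),(0,1),(0,2)
  0 3 3 0 0
  0 0 0 0 0
  0 0 0 0 0
  0 0 3 0 0
  0 0 0 0 0
After step 4: ants at (2,2),(0,2),(0,1)
  0 4 4 0 0
  0 0 0 0 0
  0 0 1 0 0
  0 0 2 0 0
  0 0 0 0 0

0 4 4 0 0
0 0 0 0 0
0 0 1 0 0
0 0 2 0 0
0 0 0 0 0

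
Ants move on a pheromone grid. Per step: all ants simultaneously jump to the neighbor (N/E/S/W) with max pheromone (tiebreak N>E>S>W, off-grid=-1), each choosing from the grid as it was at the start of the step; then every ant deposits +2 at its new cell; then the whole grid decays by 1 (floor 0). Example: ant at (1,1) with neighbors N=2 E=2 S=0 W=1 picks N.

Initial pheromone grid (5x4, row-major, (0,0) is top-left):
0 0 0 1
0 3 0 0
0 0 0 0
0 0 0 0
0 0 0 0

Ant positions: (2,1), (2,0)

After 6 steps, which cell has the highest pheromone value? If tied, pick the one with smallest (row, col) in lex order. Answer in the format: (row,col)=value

Answer: (1,1)=9

Derivation:
Step 1: ant0:(2,1)->N->(1,1) | ant1:(2,0)->N->(1,0)
  grid max=4 at (1,1)
Step 2: ant0:(1,1)->W->(1,0) | ant1:(1,0)->E->(1,1)
  grid max=5 at (1,1)
Step 3: ant0:(1,0)->E->(1,1) | ant1:(1,1)->W->(1,0)
  grid max=6 at (1,1)
Step 4: ant0:(1,1)->W->(1,0) | ant1:(1,0)->E->(1,1)
  grid max=7 at (1,1)
Step 5: ant0:(1,0)->E->(1,1) | ant1:(1,1)->W->(1,0)
  grid max=8 at (1,1)
Step 6: ant0:(1,1)->W->(1,0) | ant1:(1,0)->E->(1,1)
  grid max=9 at (1,1)
Final grid:
  0 0 0 0
  6 9 0 0
  0 0 0 0
  0 0 0 0
  0 0 0 0
Max pheromone 9 at (1,1)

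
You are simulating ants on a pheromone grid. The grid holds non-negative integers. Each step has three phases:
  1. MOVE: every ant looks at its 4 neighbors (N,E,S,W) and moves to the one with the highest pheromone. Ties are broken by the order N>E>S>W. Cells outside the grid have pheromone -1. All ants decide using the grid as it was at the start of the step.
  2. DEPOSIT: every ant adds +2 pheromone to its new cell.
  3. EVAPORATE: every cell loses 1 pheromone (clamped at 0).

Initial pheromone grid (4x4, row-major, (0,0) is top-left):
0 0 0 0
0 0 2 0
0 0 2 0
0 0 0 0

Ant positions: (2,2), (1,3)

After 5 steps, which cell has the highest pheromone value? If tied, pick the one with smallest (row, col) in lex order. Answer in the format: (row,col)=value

Step 1: ant0:(2,2)->N->(1,2) | ant1:(1,3)->W->(1,2)
  grid max=5 at (1,2)
Step 2: ant0:(1,2)->S->(2,2) | ant1:(1,2)->S->(2,2)
  grid max=4 at (1,2)
Step 3: ant0:(2,2)->N->(1,2) | ant1:(2,2)->N->(1,2)
  grid max=7 at (1,2)
Step 4: ant0:(1,2)->S->(2,2) | ant1:(1,2)->S->(2,2)
  grid max=6 at (1,2)
Step 5: ant0:(2,2)->N->(1,2) | ant1:(2,2)->N->(1,2)
  grid max=9 at (1,2)
Final grid:
  0 0 0 0
  0 0 9 0
  0 0 5 0
  0 0 0 0
Max pheromone 9 at (1,2)

Answer: (1,2)=9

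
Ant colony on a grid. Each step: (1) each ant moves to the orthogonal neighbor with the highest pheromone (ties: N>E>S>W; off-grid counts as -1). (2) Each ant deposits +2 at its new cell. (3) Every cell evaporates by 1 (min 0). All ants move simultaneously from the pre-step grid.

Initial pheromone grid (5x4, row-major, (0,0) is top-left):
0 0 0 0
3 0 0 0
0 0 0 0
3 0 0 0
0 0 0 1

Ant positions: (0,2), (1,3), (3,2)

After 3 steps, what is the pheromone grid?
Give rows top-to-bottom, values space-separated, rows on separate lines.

After step 1: ants at (0,3),(0,3),(2,2)
  0 0 0 3
  2 0 0 0
  0 0 1 0
  2 0 0 0
  0 0 0 0
After step 2: ants at (1,3),(1,3),(1,2)
  0 0 0 2
  1 0 1 3
  0 0 0 0
  1 0 0 0
  0 0 0 0
After step 3: ants at (0,3),(0,3),(1,3)
  0 0 0 5
  0 0 0 4
  0 0 0 0
  0 0 0 0
  0 0 0 0

0 0 0 5
0 0 0 4
0 0 0 0
0 0 0 0
0 0 0 0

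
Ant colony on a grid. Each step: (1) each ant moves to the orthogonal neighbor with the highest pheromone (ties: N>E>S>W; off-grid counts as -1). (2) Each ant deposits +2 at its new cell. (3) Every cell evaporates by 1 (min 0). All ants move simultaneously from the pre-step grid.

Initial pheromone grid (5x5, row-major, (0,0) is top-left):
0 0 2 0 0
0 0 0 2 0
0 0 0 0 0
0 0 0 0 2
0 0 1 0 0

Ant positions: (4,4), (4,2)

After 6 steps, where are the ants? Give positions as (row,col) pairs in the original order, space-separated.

Step 1: ant0:(4,4)->N->(3,4) | ant1:(4,2)->N->(3,2)
  grid max=3 at (3,4)
Step 2: ant0:(3,4)->N->(2,4) | ant1:(3,2)->N->(2,2)
  grid max=2 at (3,4)
Step 3: ant0:(2,4)->S->(3,4) | ant1:(2,2)->N->(1,2)
  grid max=3 at (3,4)
Step 4: ant0:(3,4)->N->(2,4) | ant1:(1,2)->N->(0,2)
  grid max=2 at (3,4)
Step 5: ant0:(2,4)->S->(3,4) | ant1:(0,2)->E->(0,3)
  grid max=3 at (3,4)
Step 6: ant0:(3,4)->N->(2,4) | ant1:(0,3)->E->(0,4)
  grid max=2 at (3,4)

(2,4) (0,4)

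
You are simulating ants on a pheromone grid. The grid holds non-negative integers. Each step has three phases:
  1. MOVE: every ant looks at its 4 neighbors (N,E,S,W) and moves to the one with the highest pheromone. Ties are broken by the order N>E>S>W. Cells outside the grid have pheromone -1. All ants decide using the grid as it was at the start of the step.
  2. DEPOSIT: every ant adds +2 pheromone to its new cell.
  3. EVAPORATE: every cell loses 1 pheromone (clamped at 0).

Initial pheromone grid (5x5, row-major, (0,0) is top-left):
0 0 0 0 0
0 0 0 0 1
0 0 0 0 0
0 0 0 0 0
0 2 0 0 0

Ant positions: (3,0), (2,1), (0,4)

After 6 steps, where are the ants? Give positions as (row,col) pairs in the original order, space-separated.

Step 1: ant0:(3,0)->N->(2,0) | ant1:(2,1)->N->(1,1) | ant2:(0,4)->S->(1,4)
  grid max=2 at (1,4)
Step 2: ant0:(2,0)->N->(1,0) | ant1:(1,1)->N->(0,1) | ant2:(1,4)->N->(0,4)
  grid max=1 at (0,1)
Step 3: ant0:(1,0)->N->(0,0) | ant1:(0,1)->E->(0,2) | ant2:(0,4)->S->(1,4)
  grid max=2 at (1,4)
Step 4: ant0:(0,0)->E->(0,1) | ant1:(0,2)->E->(0,3) | ant2:(1,4)->N->(0,4)
  grid max=1 at (0,1)
Step 5: ant0:(0,1)->E->(0,2) | ant1:(0,3)->E->(0,4) | ant2:(0,4)->S->(1,4)
  grid max=2 at (0,4)
Step 6: ant0:(0,2)->E->(0,3) | ant1:(0,4)->S->(1,4) | ant2:(1,4)->N->(0,4)
  grid max=3 at (0,4)

(0,3) (1,4) (0,4)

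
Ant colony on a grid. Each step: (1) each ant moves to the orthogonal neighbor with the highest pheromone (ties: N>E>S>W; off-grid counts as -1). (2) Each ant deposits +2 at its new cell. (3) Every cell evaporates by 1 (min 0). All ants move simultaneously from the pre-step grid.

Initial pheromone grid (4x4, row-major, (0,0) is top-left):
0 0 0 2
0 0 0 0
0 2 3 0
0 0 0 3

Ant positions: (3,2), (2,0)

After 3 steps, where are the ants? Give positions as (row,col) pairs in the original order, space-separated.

Step 1: ant0:(3,2)->N->(2,2) | ant1:(2,0)->E->(2,1)
  grid max=4 at (2,2)
Step 2: ant0:(2,2)->W->(2,1) | ant1:(2,1)->E->(2,2)
  grid max=5 at (2,2)
Step 3: ant0:(2,1)->E->(2,2) | ant1:(2,2)->W->(2,1)
  grid max=6 at (2,2)

(2,2) (2,1)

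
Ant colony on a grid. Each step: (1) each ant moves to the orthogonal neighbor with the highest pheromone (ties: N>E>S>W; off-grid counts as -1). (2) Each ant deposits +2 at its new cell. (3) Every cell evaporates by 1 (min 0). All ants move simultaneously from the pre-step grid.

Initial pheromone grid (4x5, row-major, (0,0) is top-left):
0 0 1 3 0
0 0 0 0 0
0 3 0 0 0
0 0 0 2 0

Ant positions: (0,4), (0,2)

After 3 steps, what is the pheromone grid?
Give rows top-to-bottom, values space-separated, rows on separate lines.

After step 1: ants at (0,3),(0,3)
  0 0 0 6 0
  0 0 0 0 0
  0 2 0 0 0
  0 0 0 1 0
After step 2: ants at (0,4),(0,4)
  0 0 0 5 3
  0 0 0 0 0
  0 1 0 0 0
  0 0 0 0 0
After step 3: ants at (0,3),(0,3)
  0 0 0 8 2
  0 0 0 0 0
  0 0 0 0 0
  0 0 0 0 0

0 0 0 8 2
0 0 0 0 0
0 0 0 0 0
0 0 0 0 0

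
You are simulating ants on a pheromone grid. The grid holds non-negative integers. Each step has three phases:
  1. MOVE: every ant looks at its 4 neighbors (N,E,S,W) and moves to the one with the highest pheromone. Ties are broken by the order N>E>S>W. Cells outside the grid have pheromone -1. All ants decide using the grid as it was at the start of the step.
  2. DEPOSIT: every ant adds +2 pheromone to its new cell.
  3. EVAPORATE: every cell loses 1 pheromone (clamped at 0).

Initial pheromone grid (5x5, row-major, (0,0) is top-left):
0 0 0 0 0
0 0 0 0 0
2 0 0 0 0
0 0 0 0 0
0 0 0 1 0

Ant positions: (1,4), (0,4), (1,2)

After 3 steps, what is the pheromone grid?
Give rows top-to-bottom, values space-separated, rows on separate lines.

After step 1: ants at (0,4),(1,4),(0,2)
  0 0 1 0 1
  0 0 0 0 1
  1 0 0 0 0
  0 0 0 0 0
  0 0 0 0 0
After step 2: ants at (1,4),(0,4),(0,3)
  0 0 0 1 2
  0 0 0 0 2
  0 0 0 0 0
  0 0 0 0 0
  0 0 0 0 0
After step 3: ants at (0,4),(1,4),(0,4)
  0 0 0 0 5
  0 0 0 0 3
  0 0 0 0 0
  0 0 0 0 0
  0 0 0 0 0

0 0 0 0 5
0 0 0 0 3
0 0 0 0 0
0 0 0 0 0
0 0 0 0 0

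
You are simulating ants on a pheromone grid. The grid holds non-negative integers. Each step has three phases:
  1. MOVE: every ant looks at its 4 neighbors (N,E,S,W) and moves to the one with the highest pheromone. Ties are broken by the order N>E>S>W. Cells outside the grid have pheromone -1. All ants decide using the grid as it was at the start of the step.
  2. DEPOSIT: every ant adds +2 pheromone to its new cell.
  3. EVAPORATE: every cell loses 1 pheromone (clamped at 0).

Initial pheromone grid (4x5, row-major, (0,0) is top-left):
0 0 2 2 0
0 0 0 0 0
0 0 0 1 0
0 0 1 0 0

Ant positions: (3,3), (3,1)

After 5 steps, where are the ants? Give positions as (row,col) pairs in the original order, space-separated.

Step 1: ant0:(3,3)->N->(2,3) | ant1:(3,1)->E->(3,2)
  grid max=2 at (2,3)
Step 2: ant0:(2,3)->N->(1,3) | ant1:(3,2)->N->(2,2)
  grid max=1 at (1,3)
Step 3: ant0:(1,3)->S->(2,3) | ant1:(2,2)->E->(2,3)
  grid max=4 at (2,3)
Step 4: ant0:(2,3)->N->(1,3) | ant1:(2,3)->N->(1,3)
  grid max=3 at (1,3)
Step 5: ant0:(1,3)->S->(2,3) | ant1:(1,3)->S->(2,3)
  grid max=6 at (2,3)

(2,3) (2,3)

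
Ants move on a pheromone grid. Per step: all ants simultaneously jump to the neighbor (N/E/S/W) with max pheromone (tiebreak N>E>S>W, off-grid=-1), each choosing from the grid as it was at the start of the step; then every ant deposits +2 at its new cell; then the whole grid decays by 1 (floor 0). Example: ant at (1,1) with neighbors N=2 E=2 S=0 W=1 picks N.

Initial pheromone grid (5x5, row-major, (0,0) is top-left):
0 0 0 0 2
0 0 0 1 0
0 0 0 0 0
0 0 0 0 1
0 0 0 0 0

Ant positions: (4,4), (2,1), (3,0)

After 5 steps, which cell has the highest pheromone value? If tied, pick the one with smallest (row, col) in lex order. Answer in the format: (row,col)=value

Answer: (3,4)=2

Derivation:
Step 1: ant0:(4,4)->N->(3,4) | ant1:(2,1)->N->(1,1) | ant2:(3,0)->N->(2,0)
  grid max=2 at (3,4)
Step 2: ant0:(3,4)->N->(2,4) | ant1:(1,1)->N->(0,1) | ant2:(2,0)->N->(1,0)
  grid max=1 at (0,1)
Step 3: ant0:(2,4)->S->(3,4) | ant1:(0,1)->E->(0,2) | ant2:(1,0)->N->(0,0)
  grid max=2 at (3,4)
Step 4: ant0:(3,4)->N->(2,4) | ant1:(0,2)->E->(0,3) | ant2:(0,0)->E->(0,1)
  grid max=1 at (0,1)
Step 5: ant0:(2,4)->S->(3,4) | ant1:(0,3)->E->(0,4) | ant2:(0,1)->E->(0,2)
  grid max=2 at (3,4)
Final grid:
  0 0 1 0 1
  0 0 0 0 0
  0 0 0 0 0
  0 0 0 0 2
  0 0 0 0 0
Max pheromone 2 at (3,4)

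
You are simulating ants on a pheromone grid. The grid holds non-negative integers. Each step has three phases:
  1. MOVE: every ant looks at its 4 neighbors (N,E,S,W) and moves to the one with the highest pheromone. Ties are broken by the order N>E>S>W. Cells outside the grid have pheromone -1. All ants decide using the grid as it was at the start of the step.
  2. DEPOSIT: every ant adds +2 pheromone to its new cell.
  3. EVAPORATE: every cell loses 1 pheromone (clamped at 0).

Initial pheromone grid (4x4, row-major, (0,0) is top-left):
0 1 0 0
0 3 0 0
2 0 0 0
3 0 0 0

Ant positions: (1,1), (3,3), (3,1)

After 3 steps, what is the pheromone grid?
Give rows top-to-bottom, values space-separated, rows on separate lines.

After step 1: ants at (0,1),(2,3),(3,0)
  0 2 0 0
  0 2 0 0
  1 0 0 1
  4 0 0 0
After step 2: ants at (1,1),(1,3),(2,0)
  0 1 0 0
  0 3 0 1
  2 0 0 0
  3 0 0 0
After step 3: ants at (0,1),(0,3),(3,0)
  0 2 0 1
  0 2 0 0
  1 0 0 0
  4 0 0 0

0 2 0 1
0 2 0 0
1 0 0 0
4 0 0 0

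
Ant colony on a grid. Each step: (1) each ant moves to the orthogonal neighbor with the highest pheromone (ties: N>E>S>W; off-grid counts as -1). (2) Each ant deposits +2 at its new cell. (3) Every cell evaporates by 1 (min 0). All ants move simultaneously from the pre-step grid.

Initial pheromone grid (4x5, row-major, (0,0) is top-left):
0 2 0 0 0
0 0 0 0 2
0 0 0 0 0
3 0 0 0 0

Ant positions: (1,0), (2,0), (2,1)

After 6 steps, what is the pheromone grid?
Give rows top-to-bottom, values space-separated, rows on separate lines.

After step 1: ants at (0,0),(3,0),(1,1)
  1 1 0 0 0
  0 1 0 0 1
  0 0 0 0 0
  4 0 0 0 0
After step 2: ants at (0,1),(2,0),(0,1)
  0 4 0 0 0
  0 0 0 0 0
  1 0 0 0 0
  3 0 0 0 0
After step 3: ants at (0,2),(3,0),(0,2)
  0 3 3 0 0
  0 0 0 0 0
  0 0 0 0 0
  4 0 0 0 0
After step 4: ants at (0,1),(2,0),(0,1)
  0 6 2 0 0
  0 0 0 0 0
  1 0 0 0 0
  3 0 0 0 0
After step 5: ants at (0,2),(3,0),(0,2)
  0 5 5 0 0
  0 0 0 0 0
  0 0 0 0 0
  4 0 0 0 0
After step 6: ants at (0,1),(2,0),(0,1)
  0 8 4 0 0
  0 0 0 0 0
  1 0 0 0 0
  3 0 0 0 0

0 8 4 0 0
0 0 0 0 0
1 0 0 0 0
3 0 0 0 0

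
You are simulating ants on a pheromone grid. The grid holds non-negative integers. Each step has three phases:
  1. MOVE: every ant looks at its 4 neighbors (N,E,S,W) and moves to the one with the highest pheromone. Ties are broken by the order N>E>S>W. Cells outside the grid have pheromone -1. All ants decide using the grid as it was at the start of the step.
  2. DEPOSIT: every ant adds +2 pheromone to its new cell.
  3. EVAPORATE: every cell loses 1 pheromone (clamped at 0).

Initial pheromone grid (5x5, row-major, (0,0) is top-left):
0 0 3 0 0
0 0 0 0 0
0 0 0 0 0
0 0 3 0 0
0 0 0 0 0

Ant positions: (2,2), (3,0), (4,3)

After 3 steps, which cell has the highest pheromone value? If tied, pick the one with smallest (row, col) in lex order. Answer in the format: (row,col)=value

Step 1: ant0:(2,2)->S->(3,2) | ant1:(3,0)->N->(2,0) | ant2:(4,3)->N->(3,3)
  grid max=4 at (3,2)
Step 2: ant0:(3,2)->E->(3,3) | ant1:(2,0)->N->(1,0) | ant2:(3,3)->W->(3,2)
  grid max=5 at (3,2)
Step 3: ant0:(3,3)->W->(3,2) | ant1:(1,0)->N->(0,0) | ant2:(3,2)->E->(3,3)
  grid max=6 at (3,2)
Final grid:
  1 0 0 0 0
  0 0 0 0 0
  0 0 0 0 0
  0 0 6 3 0
  0 0 0 0 0
Max pheromone 6 at (3,2)

Answer: (3,2)=6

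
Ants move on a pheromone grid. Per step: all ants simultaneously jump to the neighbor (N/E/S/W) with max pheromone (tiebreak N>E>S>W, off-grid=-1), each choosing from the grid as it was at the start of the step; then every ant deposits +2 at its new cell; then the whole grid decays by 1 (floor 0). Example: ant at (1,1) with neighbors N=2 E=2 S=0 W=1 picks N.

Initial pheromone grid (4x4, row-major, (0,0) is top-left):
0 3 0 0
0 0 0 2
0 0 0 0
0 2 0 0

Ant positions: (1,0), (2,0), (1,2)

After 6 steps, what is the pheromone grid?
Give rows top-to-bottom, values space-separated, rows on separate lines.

After step 1: ants at (0,0),(1,0),(1,3)
  1 2 0 0
  1 0 0 3
  0 0 0 0
  0 1 0 0
After step 2: ants at (0,1),(0,0),(0,3)
  2 3 0 1
  0 0 0 2
  0 0 0 0
  0 0 0 0
After step 3: ants at (0,0),(0,1),(1,3)
  3 4 0 0
  0 0 0 3
  0 0 0 0
  0 0 0 0
After step 4: ants at (0,1),(0,0),(0,3)
  4 5 0 1
  0 0 0 2
  0 0 0 0
  0 0 0 0
After step 5: ants at (0,0),(0,1),(1,3)
  5 6 0 0
  0 0 0 3
  0 0 0 0
  0 0 0 0
After step 6: ants at (0,1),(0,0),(0,3)
  6 7 0 1
  0 0 0 2
  0 0 0 0
  0 0 0 0

6 7 0 1
0 0 0 2
0 0 0 0
0 0 0 0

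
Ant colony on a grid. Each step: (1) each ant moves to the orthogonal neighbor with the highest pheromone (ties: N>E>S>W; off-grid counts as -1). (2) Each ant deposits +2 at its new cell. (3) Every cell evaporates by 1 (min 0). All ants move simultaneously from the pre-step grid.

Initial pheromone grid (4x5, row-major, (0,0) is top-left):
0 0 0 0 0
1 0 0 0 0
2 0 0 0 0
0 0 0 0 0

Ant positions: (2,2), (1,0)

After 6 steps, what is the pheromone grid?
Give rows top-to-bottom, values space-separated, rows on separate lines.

After step 1: ants at (1,2),(2,0)
  0 0 0 0 0
  0 0 1 0 0
  3 0 0 0 0
  0 0 0 0 0
After step 2: ants at (0,2),(1,0)
  0 0 1 0 0
  1 0 0 0 0
  2 0 0 0 0
  0 0 0 0 0
After step 3: ants at (0,3),(2,0)
  0 0 0 1 0
  0 0 0 0 0
  3 0 0 0 0
  0 0 0 0 0
After step 4: ants at (0,4),(1,0)
  0 0 0 0 1
  1 0 0 0 0
  2 0 0 0 0
  0 0 0 0 0
After step 5: ants at (1,4),(2,0)
  0 0 0 0 0
  0 0 0 0 1
  3 0 0 0 0
  0 0 0 0 0
After step 6: ants at (0,4),(1,0)
  0 0 0 0 1
  1 0 0 0 0
  2 0 0 0 0
  0 0 0 0 0

0 0 0 0 1
1 0 0 0 0
2 0 0 0 0
0 0 0 0 0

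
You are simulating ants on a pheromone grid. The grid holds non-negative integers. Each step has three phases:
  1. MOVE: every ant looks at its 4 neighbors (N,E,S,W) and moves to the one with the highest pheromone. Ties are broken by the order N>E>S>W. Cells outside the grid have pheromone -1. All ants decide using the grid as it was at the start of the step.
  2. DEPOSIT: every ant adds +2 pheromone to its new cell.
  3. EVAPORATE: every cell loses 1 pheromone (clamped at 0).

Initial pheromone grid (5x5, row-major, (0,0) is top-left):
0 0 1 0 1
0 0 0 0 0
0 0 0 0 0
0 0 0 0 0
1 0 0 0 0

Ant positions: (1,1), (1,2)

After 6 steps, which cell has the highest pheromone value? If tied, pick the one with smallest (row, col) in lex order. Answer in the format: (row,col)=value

Answer: (0,2)=7

Derivation:
Step 1: ant0:(1,1)->N->(0,1) | ant1:(1,2)->N->(0,2)
  grid max=2 at (0,2)
Step 2: ant0:(0,1)->E->(0,2) | ant1:(0,2)->W->(0,1)
  grid max=3 at (0,2)
Step 3: ant0:(0,2)->W->(0,1) | ant1:(0,1)->E->(0,2)
  grid max=4 at (0,2)
Step 4: ant0:(0,1)->E->(0,2) | ant1:(0,2)->W->(0,1)
  grid max=5 at (0,2)
Step 5: ant0:(0,2)->W->(0,1) | ant1:(0,1)->E->(0,2)
  grid max=6 at (0,2)
Step 6: ant0:(0,1)->E->(0,2) | ant1:(0,2)->W->(0,1)
  grid max=7 at (0,2)
Final grid:
  0 6 7 0 0
  0 0 0 0 0
  0 0 0 0 0
  0 0 0 0 0
  0 0 0 0 0
Max pheromone 7 at (0,2)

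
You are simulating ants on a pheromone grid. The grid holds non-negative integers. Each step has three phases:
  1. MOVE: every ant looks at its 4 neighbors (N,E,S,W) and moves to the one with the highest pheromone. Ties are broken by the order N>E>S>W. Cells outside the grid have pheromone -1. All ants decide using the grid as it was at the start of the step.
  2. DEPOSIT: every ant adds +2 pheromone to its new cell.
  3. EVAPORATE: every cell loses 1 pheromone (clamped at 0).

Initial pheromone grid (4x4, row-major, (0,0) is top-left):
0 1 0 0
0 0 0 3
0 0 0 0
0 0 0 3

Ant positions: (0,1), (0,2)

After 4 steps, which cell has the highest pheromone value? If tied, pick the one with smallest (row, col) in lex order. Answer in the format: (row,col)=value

Answer: (0,1)=5

Derivation:
Step 1: ant0:(0,1)->E->(0,2) | ant1:(0,2)->W->(0,1)
  grid max=2 at (0,1)
Step 2: ant0:(0,2)->W->(0,1) | ant1:(0,1)->E->(0,2)
  grid max=3 at (0,1)
Step 3: ant0:(0,1)->E->(0,2) | ant1:(0,2)->W->(0,1)
  grid max=4 at (0,1)
Step 4: ant0:(0,2)->W->(0,1) | ant1:(0,1)->E->(0,2)
  grid max=5 at (0,1)
Final grid:
  0 5 4 0
  0 0 0 0
  0 0 0 0
  0 0 0 0
Max pheromone 5 at (0,1)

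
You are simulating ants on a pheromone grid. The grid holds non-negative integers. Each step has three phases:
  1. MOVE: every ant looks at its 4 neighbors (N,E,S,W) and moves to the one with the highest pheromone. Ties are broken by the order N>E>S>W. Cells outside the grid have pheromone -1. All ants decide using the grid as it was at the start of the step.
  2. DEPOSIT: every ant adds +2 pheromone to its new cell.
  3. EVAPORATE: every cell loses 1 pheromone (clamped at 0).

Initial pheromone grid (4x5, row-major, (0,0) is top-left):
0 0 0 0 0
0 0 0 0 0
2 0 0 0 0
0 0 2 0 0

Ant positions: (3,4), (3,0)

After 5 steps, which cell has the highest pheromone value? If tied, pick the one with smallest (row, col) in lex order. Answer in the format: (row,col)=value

Step 1: ant0:(3,4)->N->(2,4) | ant1:(3,0)->N->(2,0)
  grid max=3 at (2,0)
Step 2: ant0:(2,4)->N->(1,4) | ant1:(2,0)->N->(1,0)
  grid max=2 at (2,0)
Step 3: ant0:(1,4)->N->(0,4) | ant1:(1,0)->S->(2,0)
  grid max=3 at (2,0)
Step 4: ant0:(0,4)->S->(1,4) | ant1:(2,0)->N->(1,0)
  grid max=2 at (2,0)
Step 5: ant0:(1,4)->N->(0,4) | ant1:(1,0)->S->(2,0)
  grid max=3 at (2,0)
Final grid:
  0 0 0 0 1
  0 0 0 0 0
  3 0 0 0 0
  0 0 0 0 0
Max pheromone 3 at (2,0)

Answer: (2,0)=3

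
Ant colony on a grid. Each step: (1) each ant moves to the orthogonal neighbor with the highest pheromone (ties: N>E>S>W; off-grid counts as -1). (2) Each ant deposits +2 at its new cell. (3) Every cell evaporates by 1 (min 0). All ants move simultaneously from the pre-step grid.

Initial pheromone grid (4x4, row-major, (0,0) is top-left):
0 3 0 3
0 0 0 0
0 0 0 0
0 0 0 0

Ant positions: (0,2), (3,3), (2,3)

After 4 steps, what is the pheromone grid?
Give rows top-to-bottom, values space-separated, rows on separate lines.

After step 1: ants at (0,3),(2,3),(1,3)
  0 2 0 4
  0 0 0 1
  0 0 0 1
  0 0 0 0
After step 2: ants at (1,3),(1,3),(0,3)
  0 1 0 5
  0 0 0 4
  0 0 0 0
  0 0 0 0
After step 3: ants at (0,3),(0,3),(1,3)
  0 0 0 8
  0 0 0 5
  0 0 0 0
  0 0 0 0
After step 4: ants at (1,3),(1,3),(0,3)
  0 0 0 9
  0 0 0 8
  0 0 0 0
  0 0 0 0

0 0 0 9
0 0 0 8
0 0 0 0
0 0 0 0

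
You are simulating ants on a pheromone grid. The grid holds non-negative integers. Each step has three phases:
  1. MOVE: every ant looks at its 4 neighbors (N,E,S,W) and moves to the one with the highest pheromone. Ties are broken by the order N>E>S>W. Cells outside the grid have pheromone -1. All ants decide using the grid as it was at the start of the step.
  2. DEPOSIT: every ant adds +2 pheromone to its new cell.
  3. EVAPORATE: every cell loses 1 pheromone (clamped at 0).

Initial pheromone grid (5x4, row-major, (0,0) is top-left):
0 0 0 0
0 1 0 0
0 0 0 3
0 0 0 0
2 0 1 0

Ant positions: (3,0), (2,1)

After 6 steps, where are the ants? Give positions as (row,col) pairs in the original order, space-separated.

Step 1: ant0:(3,0)->S->(4,0) | ant1:(2,1)->N->(1,1)
  grid max=3 at (4,0)
Step 2: ant0:(4,0)->N->(3,0) | ant1:(1,1)->N->(0,1)
  grid max=2 at (4,0)
Step 3: ant0:(3,0)->S->(4,0) | ant1:(0,1)->S->(1,1)
  grid max=3 at (4,0)
Step 4: ant0:(4,0)->N->(3,0) | ant1:(1,1)->N->(0,1)
  grid max=2 at (4,0)
Step 5: ant0:(3,0)->S->(4,0) | ant1:(0,1)->S->(1,1)
  grid max=3 at (4,0)
Step 6: ant0:(4,0)->N->(3,0) | ant1:(1,1)->N->(0,1)
  grid max=2 at (4,0)

(3,0) (0,1)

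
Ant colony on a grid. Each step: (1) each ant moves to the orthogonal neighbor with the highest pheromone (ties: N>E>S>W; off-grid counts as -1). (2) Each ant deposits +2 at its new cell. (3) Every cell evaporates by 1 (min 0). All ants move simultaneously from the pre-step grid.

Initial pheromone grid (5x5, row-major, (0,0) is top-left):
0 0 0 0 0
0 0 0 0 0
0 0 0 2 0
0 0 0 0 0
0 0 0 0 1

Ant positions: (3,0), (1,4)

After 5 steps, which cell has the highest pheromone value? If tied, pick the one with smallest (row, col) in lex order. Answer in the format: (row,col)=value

Step 1: ant0:(3,0)->N->(2,0) | ant1:(1,4)->N->(0,4)
  grid max=1 at (0,4)
Step 2: ant0:(2,0)->N->(1,0) | ant1:(0,4)->S->(1,4)
  grid max=1 at (1,0)
Step 3: ant0:(1,0)->N->(0,0) | ant1:(1,4)->N->(0,4)
  grid max=1 at (0,0)
Step 4: ant0:(0,0)->E->(0,1) | ant1:(0,4)->S->(1,4)
  grid max=1 at (0,1)
Step 5: ant0:(0,1)->E->(0,2) | ant1:(1,4)->N->(0,4)
  grid max=1 at (0,2)
Final grid:
  0 0 1 0 1
  0 0 0 0 0
  0 0 0 0 0
  0 0 0 0 0
  0 0 0 0 0
Max pheromone 1 at (0,2)

Answer: (0,2)=1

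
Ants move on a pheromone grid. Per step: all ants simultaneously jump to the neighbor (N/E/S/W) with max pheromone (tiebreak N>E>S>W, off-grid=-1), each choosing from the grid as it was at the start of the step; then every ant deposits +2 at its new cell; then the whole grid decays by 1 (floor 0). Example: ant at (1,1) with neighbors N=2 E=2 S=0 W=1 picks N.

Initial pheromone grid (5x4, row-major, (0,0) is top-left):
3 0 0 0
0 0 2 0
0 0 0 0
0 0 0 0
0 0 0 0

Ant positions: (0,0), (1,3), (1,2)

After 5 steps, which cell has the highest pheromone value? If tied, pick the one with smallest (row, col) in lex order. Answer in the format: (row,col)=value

Step 1: ant0:(0,0)->E->(0,1) | ant1:(1,3)->W->(1,2) | ant2:(1,2)->N->(0,2)
  grid max=3 at (1,2)
Step 2: ant0:(0,1)->W->(0,0) | ant1:(1,2)->N->(0,2) | ant2:(0,2)->S->(1,2)
  grid max=4 at (1,2)
Step 3: ant0:(0,0)->E->(0,1) | ant1:(0,2)->S->(1,2) | ant2:(1,2)->N->(0,2)
  grid max=5 at (1,2)
Step 4: ant0:(0,1)->E->(0,2) | ant1:(1,2)->N->(0,2) | ant2:(0,2)->S->(1,2)
  grid max=6 at (0,2)
Step 5: ant0:(0,2)->S->(1,2) | ant1:(0,2)->S->(1,2) | ant2:(1,2)->N->(0,2)
  grid max=9 at (1,2)
Final grid:
  0 0 7 0
  0 0 9 0
  0 0 0 0
  0 0 0 0
  0 0 0 0
Max pheromone 9 at (1,2)

Answer: (1,2)=9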